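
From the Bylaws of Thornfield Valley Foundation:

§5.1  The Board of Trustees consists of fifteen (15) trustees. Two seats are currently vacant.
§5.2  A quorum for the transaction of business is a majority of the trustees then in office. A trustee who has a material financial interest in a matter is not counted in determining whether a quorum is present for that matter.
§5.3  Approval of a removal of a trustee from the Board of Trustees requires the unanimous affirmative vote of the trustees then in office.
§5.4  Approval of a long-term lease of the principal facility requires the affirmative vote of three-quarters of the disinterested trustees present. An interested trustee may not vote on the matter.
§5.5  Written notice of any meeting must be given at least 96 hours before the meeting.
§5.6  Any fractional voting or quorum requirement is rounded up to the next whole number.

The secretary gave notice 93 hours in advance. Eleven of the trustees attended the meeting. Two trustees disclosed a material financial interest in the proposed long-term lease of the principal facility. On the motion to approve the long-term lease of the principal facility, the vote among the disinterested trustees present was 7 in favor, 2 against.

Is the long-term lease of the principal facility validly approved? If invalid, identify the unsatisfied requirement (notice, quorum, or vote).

Invalid — notice requirement not satisfied.

Notice: 93 hours given; 96 required (93 < 96). Not satisfied.
Quorum: 11 present, but the 2 interested trustees do not count, leaving 9. Quorum is 7. Satisfied.
Vote: the long-term lease of the principal facility requires three-fourths of the disinterested trustees present (11 − 2 = 9). 3/4 of 9 = 6.75, rounded up to 7, so 7 affirmative votes are needed; 7 voted in favor. Satisfied.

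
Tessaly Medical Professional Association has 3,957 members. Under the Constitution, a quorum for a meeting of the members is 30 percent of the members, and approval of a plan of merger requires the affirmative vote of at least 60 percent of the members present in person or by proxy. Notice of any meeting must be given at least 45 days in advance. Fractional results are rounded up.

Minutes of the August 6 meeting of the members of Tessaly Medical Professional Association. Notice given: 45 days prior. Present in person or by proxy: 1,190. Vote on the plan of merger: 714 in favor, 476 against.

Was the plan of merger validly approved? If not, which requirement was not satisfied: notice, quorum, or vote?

Notice: 45 days given; 45 required. Satisfied.
Quorum: 30% of 3,957 = 1,187.10, rounded up to 1,188; 1,190 present. Satisfied.
Vote: requires three-fifths of those present (1,190); 3/5 of 1190 = 714, so 714 needed; 714 in favor. Satisfied.

Valid — all requirements satisfied.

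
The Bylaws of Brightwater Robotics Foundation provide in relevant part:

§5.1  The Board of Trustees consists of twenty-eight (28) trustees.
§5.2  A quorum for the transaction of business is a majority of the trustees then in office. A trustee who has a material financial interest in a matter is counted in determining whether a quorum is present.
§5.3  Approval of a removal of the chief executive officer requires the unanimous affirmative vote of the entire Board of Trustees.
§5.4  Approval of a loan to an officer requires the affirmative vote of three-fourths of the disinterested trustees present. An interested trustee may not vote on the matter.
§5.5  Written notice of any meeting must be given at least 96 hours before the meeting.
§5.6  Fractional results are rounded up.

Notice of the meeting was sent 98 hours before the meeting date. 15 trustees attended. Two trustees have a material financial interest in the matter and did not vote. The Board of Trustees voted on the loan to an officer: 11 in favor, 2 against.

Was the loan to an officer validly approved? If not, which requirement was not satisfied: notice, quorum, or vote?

Notice: 98 hours given; 96 required (98 ≥ 96). Satisfied.
Quorum: 15 present (interested trustees count toward quorum); quorum is 15. Satisfied.
Vote: the loan to an officer requires three-fourths of the disinterested trustees present (15 − 2 = 13). 3/4 of 13 = 9.75, rounded up to 10, so 10 affirmative votes are needed; 11 voted in favor. Satisfied.

Valid — all requirements satisfied.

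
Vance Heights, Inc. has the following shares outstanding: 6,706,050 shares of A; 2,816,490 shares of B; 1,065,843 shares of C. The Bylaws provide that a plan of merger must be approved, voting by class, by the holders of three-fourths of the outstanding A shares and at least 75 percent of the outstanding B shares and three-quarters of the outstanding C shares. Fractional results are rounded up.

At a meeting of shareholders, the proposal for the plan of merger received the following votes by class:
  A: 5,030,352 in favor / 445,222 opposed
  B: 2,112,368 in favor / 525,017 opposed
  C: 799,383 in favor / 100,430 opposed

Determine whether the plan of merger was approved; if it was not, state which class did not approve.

Approved — every class gave the required vote.

A: 3/4 of 6706050 = 5029537.50, rounded up to 5029538; 5,029,538 required, 5,030,352 in favor — approved.
B: 3/4 of 2816490 = 2112367.50, rounded up to 2112368; 2,112,368 required, 2,112,368 in favor — approved.
C: 3/4 of 1065843 = 799382.25, rounded up to 799383; 799,383 required, 799,383 in favor — approved.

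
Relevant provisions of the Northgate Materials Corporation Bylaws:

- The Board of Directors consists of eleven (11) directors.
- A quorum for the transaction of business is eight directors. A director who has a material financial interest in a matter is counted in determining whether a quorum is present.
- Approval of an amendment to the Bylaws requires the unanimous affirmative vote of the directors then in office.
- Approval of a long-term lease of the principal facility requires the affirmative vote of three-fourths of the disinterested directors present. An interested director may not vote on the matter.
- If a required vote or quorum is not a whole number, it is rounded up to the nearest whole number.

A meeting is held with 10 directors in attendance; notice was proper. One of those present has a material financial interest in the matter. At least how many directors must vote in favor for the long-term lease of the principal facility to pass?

The long-term lease of the principal facility requires three-fourths of the disinterested directors present (10 − 1 = 9).
3/4 of 9 = 6.75, rounded up to 7.

7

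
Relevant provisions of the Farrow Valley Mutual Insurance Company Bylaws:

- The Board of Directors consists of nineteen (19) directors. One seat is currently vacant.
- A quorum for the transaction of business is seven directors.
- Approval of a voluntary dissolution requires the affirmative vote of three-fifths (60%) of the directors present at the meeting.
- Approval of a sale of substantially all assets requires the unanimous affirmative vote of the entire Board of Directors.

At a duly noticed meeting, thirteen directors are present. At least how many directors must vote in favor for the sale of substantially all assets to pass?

The sale of substantially all assets requires the unanimous vote of the entire Board of Directors (19).
Unanimous means all 19.
(Only 13 can vote, so the sale of substantially all assets cannot pass at this meeting, but the required vote is still 19.)

19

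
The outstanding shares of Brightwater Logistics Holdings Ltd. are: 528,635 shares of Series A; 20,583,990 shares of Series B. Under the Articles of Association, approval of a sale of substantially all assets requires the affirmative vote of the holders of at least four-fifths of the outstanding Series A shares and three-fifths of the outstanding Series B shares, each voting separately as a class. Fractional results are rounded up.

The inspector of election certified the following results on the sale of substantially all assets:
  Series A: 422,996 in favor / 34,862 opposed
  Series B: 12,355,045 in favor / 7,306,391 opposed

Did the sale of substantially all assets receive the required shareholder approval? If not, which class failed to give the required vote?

Approved — every class gave the required vote.

Series A: 4/5 of 528635 = 422908; 422,908 required, 422,996 in favor — approved.
Series B: 3/5 of 20583990 = 12350394; 12,350,394 required, 12,355,045 in favor — approved.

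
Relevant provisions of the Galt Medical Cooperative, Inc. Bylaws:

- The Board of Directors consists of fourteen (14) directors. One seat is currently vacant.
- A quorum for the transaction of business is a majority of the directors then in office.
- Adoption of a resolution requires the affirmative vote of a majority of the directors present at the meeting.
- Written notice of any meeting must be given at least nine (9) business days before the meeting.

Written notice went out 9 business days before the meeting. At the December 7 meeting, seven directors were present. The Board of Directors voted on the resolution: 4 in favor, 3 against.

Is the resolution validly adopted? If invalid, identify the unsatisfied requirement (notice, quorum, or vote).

Notice: 9 business days given; 9 required (9 ≥ 9). Satisfied.
Quorum: 7 present; quorum is 7. Satisfied.
Vote: the resolution requires a majority of the directors present (7). A majority of 7 is 4, so 4 affirmative votes are needed; 4 voted in favor. Satisfied.

Valid — all requirements satisfied.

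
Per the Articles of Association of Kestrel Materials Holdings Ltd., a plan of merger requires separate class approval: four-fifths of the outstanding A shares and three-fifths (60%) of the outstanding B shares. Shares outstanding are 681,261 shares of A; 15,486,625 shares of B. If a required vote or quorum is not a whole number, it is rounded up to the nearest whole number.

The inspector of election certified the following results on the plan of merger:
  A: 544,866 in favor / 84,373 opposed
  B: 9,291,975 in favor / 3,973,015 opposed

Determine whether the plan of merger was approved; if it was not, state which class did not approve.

A: 4/5 of 681261 = 545008.80, rounded up to 545009; 545,009 required, 544,866 in favor — not approved.
B: 3/5 of 15486625 = 9291975; 9,291,975 required, 9,291,975 in favor — approved.

Not approved — the A shares did not give the required vote.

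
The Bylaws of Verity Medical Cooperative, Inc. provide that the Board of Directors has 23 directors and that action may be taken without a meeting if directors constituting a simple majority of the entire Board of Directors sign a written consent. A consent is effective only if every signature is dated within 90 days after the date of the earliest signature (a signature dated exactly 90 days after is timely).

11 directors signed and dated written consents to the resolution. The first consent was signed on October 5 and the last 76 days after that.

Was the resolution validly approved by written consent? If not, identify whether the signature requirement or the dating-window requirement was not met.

Signatures required: a simple majority of 23 — a majority of 23 is 12, so 12 needed; 11 signed. Insufficient.
Dating window: the latest signature is 76 days after the earliest; the limit is 90 days. Within the window.

Not effective — insufficient signatures.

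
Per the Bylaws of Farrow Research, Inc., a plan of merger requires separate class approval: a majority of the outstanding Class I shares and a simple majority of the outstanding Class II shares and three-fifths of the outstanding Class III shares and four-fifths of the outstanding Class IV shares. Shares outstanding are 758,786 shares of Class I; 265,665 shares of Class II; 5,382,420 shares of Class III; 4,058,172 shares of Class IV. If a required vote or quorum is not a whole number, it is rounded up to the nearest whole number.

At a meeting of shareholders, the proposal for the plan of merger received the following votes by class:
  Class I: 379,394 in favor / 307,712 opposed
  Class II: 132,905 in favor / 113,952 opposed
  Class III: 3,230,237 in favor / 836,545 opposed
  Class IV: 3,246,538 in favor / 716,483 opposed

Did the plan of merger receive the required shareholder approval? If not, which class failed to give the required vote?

Approved — every class gave the required vote.

Class I: a majority of 758786 is 379394; 379,394 required, 379,394 in favor — approved.
Class II: a majority of 265665 is 132833; 132,833 required, 132,905 in favor — approved.
Class III: 3/5 of 5382420 = 3229452; 3,229,452 required, 3,230,237 in favor — approved.
Class IV: 4/5 of 4058172 = 3246537.60, rounded up to 3246538; 3,246,538 required, 3,246,538 in favor — approved.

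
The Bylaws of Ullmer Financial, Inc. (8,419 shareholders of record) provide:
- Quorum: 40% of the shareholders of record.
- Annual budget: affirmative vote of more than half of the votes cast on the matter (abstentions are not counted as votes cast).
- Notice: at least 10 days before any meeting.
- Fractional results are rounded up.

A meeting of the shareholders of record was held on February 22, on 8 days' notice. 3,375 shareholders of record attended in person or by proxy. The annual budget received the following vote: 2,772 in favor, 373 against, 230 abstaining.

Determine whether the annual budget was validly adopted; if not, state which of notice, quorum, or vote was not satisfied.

Notice: 8 days given; 10 required. Not satisfied.
Quorum: 40% of 8,419 = 3,367.60, rounded up to 3,368; 3,375 present. Satisfied.
Vote: requires a majority of the votes cast (3,375 − 230 abstaining = 3,145); a majority of 3145 is 1573, so 1,573 needed; 2,772 in favor. Satisfied.

Invalid — notice requirement not satisfied.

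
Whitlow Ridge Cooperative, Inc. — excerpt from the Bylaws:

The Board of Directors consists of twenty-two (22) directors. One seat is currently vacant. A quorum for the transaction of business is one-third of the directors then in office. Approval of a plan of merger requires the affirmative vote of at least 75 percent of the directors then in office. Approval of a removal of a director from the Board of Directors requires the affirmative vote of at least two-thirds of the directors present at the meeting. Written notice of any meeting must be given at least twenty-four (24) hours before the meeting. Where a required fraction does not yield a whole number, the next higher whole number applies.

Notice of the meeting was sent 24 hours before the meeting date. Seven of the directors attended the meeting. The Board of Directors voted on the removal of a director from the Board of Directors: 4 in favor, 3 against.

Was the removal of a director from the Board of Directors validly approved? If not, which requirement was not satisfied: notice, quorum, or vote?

Invalid — vote requirement not satisfied.

Notice: 24 hours given; 24 required (24 ≥ 24). Satisfied.
Quorum: 7 present; quorum is 7. Satisfied.
Vote: the removal of a director from the Board of Directors requires two-thirds of the directors present (7). 2/3 of 7 = 4.67, rounded up to 5, so 5 affirmative votes are needed; 4 voted in favor. Not satisfied.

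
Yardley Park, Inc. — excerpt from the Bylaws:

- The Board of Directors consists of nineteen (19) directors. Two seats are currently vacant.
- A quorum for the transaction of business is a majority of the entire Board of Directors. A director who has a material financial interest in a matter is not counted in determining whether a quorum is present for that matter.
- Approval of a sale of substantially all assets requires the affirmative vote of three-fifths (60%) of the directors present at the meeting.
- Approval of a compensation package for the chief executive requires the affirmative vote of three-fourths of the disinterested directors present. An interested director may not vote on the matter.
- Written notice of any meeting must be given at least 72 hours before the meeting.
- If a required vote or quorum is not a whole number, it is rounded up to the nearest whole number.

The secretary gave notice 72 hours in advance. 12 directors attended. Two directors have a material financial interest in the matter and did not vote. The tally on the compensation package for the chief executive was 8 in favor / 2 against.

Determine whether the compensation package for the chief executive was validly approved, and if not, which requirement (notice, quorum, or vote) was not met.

Valid — all requirements satisfied.

Notice: 72 hours given; 72 required (72 ≥ 72). Satisfied.
Quorum: 12 present, but the 2 interested directors do not count, leaving 10. Quorum is 10. Satisfied.
Vote: the compensation package for the chief executive requires three-fourths of the disinterested directors present (12 − 2 = 10). 3/4 of 10 = 7.50, rounded up to 8, so 8 affirmative votes are needed; 8 voted in favor. Satisfied.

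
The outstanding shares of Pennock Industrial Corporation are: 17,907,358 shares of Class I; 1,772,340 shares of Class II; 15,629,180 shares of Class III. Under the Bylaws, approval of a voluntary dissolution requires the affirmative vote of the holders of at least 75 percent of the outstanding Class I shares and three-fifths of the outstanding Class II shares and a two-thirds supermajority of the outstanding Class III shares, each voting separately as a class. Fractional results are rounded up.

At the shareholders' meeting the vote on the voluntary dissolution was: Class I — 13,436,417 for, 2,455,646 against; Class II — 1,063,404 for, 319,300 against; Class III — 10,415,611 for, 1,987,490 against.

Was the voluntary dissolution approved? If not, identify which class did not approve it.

Class I: 3/4 of 17907358 = 13430518.50, rounded up to 13430519; 13,430,519 required, 13,436,417 in favor — approved.
Class II: 3/5 of 1772340 = 1063404; 1,063,404 required, 1,063,404 in favor — approved.
Class III: 2/3 of 15629180 = 10419453.33, rounded up to 10419454; 10,419,454 required, 10,415,611 in favor — not approved.

Not approved — the Class III shares did not give the required vote.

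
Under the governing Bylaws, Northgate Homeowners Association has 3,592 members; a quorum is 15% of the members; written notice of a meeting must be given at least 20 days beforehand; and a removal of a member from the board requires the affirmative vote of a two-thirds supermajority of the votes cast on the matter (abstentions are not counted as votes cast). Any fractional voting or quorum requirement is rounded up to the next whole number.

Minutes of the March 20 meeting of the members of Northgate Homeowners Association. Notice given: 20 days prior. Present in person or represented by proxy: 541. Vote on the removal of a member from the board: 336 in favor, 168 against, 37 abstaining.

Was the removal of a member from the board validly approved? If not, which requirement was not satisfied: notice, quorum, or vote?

Notice: 20 days given; 20 required. Satisfied.
Quorum: 15% of 3,592 = 538.80, rounded up to 539; 541 present. Satisfied.
Vote: requires two-thirds of the votes cast (541 − 37 abstaining = 504); 2/3 of 504 = 336, so 336 needed; 336 in favor. Satisfied.

Valid — all requirements satisfied.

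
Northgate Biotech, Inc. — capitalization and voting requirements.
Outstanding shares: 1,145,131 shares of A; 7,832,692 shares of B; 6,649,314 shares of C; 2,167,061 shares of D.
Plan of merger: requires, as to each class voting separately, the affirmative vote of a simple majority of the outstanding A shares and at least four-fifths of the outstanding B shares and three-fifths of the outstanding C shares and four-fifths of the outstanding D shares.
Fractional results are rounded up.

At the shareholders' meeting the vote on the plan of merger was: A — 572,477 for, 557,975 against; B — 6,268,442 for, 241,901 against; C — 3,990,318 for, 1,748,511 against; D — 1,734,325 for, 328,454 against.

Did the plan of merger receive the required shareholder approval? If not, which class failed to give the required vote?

Not approved — the A shares did not give the required vote.

A: a majority of 1145131 is 572566; 572,566 required, 572,477 in favor — not approved.
B: 4/5 of 7832692 = 6266153.60, rounded up to 6266154; 6,266,154 required, 6,268,442 in favor — approved.
C: 3/5 of 6649314 = 3989588.40, rounded up to 3989589; 3,989,589 required, 3,990,318 in favor — approved.
D: 4/5 of 2167061 = 1733648.80, rounded up to 1733649; 1,733,649 required, 1,734,325 in favor — approved.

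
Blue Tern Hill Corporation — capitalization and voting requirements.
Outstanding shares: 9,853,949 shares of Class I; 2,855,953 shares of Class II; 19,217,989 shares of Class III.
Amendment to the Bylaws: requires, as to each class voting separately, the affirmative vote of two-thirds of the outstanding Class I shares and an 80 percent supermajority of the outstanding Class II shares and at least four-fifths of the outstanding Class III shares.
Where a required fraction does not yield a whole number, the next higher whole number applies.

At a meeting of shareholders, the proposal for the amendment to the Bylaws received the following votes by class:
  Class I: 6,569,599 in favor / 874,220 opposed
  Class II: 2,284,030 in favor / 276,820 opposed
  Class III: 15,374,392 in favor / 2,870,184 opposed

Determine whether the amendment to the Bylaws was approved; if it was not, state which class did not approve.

Not approved — the Class II shares did not give the required vote.

Class I: 2/3 of 9853949 = 6569299.33, rounded up to 6569300; 6,569,300 required, 6,569,599 in favor — approved.
Class II: 4/5 of 2855953 = 2284762.40, rounded up to 2284763; 2,284,763 required, 2,284,030 in favor — not approved.
Class III: 4/5 of 19217989 = 15374391.20, rounded up to 15374392; 15,374,392 required, 15,374,392 in favor — approved.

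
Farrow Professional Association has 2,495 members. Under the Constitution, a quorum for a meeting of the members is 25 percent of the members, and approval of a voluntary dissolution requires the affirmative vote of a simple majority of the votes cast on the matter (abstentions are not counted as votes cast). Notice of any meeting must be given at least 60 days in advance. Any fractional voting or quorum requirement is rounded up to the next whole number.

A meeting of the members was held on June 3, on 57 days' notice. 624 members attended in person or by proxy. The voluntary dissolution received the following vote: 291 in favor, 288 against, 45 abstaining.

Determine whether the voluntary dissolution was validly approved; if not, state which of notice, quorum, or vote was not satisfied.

Invalid — notice requirement not satisfied.

Notice: 57 days given; 60 required. Not satisfied.
Quorum: 25% of 2,495 = 623.75, rounded up to 624; 624 present. Satisfied.
Vote: requires a majority of the votes cast (624 − 45 abstaining = 579); a majority of 579 is 290, so 290 needed; 291 in favor. Satisfied.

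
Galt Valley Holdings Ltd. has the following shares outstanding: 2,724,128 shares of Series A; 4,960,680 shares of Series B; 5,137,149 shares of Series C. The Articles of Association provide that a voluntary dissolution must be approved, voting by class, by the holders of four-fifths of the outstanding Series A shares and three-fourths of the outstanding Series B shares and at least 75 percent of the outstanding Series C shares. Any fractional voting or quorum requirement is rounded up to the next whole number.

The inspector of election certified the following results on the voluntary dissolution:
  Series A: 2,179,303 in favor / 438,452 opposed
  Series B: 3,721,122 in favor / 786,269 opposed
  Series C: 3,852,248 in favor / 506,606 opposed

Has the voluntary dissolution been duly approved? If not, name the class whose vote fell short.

Not approved — the Series C shares did not give the required vote.

Series A: 4/5 of 2724128 = 2179302.40, rounded up to 2179303; 2,179,303 required, 2,179,303 in favor — approved.
Series B: 3/4 of 4960680 = 3720510; 3,720,510 required, 3,721,122 in favor — approved.
Series C: 3/4 of 5137149 = 3852861.75, rounded up to 3852862; 3,852,862 required, 3,852,248 in favor — not approved.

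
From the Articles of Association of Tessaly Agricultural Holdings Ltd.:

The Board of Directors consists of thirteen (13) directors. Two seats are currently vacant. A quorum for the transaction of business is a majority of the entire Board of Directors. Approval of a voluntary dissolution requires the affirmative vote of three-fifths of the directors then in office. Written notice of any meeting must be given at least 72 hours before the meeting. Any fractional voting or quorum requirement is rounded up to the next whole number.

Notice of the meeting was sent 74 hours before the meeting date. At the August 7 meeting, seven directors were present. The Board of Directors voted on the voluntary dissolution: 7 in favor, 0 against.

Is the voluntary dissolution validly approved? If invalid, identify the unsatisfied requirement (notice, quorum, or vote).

Notice: 74 hours given; 72 required (74 ≥ 72). Satisfied.
Quorum: 7 present; quorum is 7. Satisfied.
Vote: the voluntary dissolution requires three-fifths of the directors then in office (11). 3/5 of 11 = 6.60, rounded up to 7, so 7 affirmative votes are needed; 7 voted in favor. Satisfied.

Valid — all requirements satisfied.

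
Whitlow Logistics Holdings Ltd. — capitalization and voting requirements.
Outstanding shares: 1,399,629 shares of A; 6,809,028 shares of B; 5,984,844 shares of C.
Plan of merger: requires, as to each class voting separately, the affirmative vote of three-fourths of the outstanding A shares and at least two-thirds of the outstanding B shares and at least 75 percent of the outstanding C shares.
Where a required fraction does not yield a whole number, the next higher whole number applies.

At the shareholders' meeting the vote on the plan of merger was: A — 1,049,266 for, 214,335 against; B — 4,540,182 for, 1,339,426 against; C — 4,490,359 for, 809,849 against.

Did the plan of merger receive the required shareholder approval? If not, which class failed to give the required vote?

A: 3/4 of 1399629 = 1049721.75, rounded up to 1049722; 1,049,722 required, 1,049,266 in favor — not approved.
B: 2/3 of 6809028 = 4539352; 4,539,352 required, 4,540,182 in favor — approved.
C: 3/4 of 5984844 = 4488633; 4,488,633 required, 4,490,359 in favor — approved.

Not approved — the A shares did not give the required vote.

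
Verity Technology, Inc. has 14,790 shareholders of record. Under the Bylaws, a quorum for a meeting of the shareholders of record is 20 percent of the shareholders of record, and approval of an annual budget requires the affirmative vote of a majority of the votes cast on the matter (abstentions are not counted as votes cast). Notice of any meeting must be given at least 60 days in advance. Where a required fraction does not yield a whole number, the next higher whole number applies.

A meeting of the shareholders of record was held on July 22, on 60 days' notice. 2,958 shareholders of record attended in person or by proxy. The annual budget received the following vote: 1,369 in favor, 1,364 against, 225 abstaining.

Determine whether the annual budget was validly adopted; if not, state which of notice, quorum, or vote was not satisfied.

Notice: 60 days given; 60 required. Satisfied.
Quorum: 20% of 14,790 = 2,958; 2,958 present. Satisfied.
Vote: requires a majority of the votes cast (2,958 − 225 abstaining = 2,733); a majority of 2733 is 1367, so 1,367 needed; 1,369 in favor. Satisfied.

Valid — all requirements satisfied.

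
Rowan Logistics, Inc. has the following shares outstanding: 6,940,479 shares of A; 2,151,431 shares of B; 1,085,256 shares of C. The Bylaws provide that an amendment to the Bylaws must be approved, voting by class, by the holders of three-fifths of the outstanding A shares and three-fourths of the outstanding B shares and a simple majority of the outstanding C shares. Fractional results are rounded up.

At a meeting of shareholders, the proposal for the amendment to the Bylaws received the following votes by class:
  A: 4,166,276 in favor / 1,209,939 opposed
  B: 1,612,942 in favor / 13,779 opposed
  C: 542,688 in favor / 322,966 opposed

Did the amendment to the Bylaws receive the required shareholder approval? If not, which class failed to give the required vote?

A: 3/5 of 6940479 = 4164287.40, rounded up to 4164288; 4,164,288 required, 4,166,276 in favor — approved.
B: 3/4 of 2151431 = 1613573.25, rounded up to 1613574; 1,613,574 required, 1,612,942 in favor — not approved.
C: a majority of 1085256 is 542629; 542,629 required, 542,688 in favor — approved.

Not approved — the B shares did not give the required vote.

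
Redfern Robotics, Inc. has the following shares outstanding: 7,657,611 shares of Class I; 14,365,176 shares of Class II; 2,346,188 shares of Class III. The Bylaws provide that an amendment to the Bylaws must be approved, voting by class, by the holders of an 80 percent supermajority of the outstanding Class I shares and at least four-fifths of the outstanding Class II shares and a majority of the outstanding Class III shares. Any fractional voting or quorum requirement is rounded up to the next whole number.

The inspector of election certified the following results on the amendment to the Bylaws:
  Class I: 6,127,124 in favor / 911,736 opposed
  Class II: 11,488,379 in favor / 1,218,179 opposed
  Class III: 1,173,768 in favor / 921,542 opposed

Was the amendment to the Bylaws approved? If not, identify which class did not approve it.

Not approved — the Class II shares did not give the required vote.

Class I: 4/5 of 7657611 = 6126088.80, rounded up to 6126089; 6,126,089 required, 6,127,124 in favor — approved.
Class II: 4/5 of 14365176 = 11492140.80, rounded up to 11492141; 11,492,141 required, 11,488,379 in favor — not approved.
Class III: a majority of 2346188 is 1173095; 1,173,095 required, 1,173,768 in favor — approved.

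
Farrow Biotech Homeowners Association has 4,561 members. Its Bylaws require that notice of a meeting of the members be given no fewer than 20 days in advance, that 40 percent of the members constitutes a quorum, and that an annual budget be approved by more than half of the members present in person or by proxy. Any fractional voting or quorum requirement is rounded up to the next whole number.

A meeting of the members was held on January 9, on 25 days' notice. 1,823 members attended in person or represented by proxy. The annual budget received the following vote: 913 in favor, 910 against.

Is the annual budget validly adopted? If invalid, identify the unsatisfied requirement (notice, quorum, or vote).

Notice: 25 days given; 20 required. Satisfied.
Quorum: 40% of 4,561 = 1,824.40, rounded up to 1,825; 1,823 present. Not satisfied.
Vote: requires a majority of those present (1,823); a majority of 1823 is 912, so 912 needed; 913 in favor. Satisfied.

Invalid — quorum requirement not satisfied.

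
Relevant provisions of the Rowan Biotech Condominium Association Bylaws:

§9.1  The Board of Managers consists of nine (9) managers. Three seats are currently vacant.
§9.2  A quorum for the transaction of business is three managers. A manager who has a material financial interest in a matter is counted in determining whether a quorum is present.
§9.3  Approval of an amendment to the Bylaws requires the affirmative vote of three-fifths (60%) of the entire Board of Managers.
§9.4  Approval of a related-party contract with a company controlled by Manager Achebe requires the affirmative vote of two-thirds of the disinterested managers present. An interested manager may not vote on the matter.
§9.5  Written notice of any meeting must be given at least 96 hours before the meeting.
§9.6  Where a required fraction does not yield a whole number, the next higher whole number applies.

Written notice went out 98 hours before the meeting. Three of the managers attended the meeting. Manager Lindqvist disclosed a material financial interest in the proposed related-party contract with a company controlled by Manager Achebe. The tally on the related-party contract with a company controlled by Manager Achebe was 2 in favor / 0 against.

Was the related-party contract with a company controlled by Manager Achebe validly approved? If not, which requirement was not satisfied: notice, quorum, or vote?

Valid — all requirements satisfied.

Notice: 98 hours given; 96 required (98 ≥ 96). Satisfied.
Quorum: 3 present (interested managers count toward quorum); quorum is 3. Satisfied.
Vote: the related-party contract with a company controlled by Manager Achebe requires two-thirds of the disinterested managers present (3 − 1 = 2). 2/3 of 2 = 1.33, rounded up to 2, so 2 affirmative votes are needed; 2 voted in favor. Satisfied.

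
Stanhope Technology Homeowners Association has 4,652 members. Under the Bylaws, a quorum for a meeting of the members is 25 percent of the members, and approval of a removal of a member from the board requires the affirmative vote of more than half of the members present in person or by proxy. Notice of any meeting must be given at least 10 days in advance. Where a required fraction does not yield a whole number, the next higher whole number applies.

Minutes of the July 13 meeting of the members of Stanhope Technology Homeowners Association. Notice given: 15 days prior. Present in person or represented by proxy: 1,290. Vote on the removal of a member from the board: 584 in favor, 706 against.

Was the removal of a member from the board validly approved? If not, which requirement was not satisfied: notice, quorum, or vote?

Notice: 15 days given; 10 required. Satisfied.
Quorum: 25% of 4,652 = 1,163; 1,290 present. Satisfied.
Vote: requires a majority of those present (1,290); a majority of 1290 is 646, so 646 needed; 584 in favor. Not satisfied.

Invalid — vote requirement not satisfied.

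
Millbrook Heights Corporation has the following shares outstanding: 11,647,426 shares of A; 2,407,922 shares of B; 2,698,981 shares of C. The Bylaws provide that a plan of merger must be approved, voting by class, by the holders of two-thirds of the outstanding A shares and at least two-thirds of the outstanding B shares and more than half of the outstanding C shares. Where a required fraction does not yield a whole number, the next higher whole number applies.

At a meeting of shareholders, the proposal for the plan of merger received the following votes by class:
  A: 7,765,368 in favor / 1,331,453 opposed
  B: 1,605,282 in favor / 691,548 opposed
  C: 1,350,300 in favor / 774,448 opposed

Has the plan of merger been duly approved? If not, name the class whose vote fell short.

Approved — every class gave the required vote.

A: 2/3 of 11647426 = 7764950.67, rounded up to 7764951; 7,764,951 required, 7,765,368 in favor — approved.
B: 2/3 of 2407922 = 1605281.33, rounded up to 1605282; 1,605,282 required, 1,605,282 in favor — approved.
C: a majority of 2698981 is 1349491; 1,349,491 required, 1,350,300 in favor — approved.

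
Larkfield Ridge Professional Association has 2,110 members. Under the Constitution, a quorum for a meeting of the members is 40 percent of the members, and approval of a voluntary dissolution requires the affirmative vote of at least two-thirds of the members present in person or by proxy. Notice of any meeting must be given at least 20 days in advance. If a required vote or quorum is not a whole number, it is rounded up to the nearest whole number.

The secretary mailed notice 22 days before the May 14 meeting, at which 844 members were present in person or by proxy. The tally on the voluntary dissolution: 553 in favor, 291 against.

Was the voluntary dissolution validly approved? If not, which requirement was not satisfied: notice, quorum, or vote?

Invalid — vote requirement not satisfied.

Notice: 22 days given; 20 required. Satisfied.
Quorum: 40% of 2,110 = 844; 844 present. Satisfied.
Vote: requires two-thirds of those present (844); 2/3 of 844 = 562.67, rounded up to 563, so 563 needed; 553 in favor. Not satisfied.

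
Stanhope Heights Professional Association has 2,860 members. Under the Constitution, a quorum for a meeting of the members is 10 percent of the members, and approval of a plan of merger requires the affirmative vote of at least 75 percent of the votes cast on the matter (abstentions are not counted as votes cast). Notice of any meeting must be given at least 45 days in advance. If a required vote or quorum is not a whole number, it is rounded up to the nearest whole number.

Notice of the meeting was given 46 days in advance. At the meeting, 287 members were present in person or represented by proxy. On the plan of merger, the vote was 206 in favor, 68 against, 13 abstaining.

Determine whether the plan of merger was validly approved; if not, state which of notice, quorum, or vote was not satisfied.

Valid — all requirements satisfied.

Notice: 46 days given; 45 required. Satisfied.
Quorum: 10% of 2,860 = 286; 287 present. Satisfied.
Vote: requires three-fourths of the votes cast (287 − 13 abstaining = 274); 3/4 of 274 = 205.50, rounded up to 206, so 206 needed; 206 in favor. Satisfied.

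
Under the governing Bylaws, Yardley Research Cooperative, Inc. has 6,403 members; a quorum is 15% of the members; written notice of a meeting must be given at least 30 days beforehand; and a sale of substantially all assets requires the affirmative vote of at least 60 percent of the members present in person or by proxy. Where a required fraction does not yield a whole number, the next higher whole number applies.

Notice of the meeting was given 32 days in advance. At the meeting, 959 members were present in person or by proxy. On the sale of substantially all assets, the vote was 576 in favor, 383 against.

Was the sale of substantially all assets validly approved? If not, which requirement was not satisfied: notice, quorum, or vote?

Invalid — quorum requirement not satisfied.

Notice: 32 days given; 30 required. Satisfied.
Quorum: 15% of 6,403 = 960.45, rounded up to 961; 959 present. Not satisfied.
Vote: requires three-fifths of those present (959); 3/5 of 959 = 575.40, rounded up to 576, so 576 needed; 576 in favor. Satisfied.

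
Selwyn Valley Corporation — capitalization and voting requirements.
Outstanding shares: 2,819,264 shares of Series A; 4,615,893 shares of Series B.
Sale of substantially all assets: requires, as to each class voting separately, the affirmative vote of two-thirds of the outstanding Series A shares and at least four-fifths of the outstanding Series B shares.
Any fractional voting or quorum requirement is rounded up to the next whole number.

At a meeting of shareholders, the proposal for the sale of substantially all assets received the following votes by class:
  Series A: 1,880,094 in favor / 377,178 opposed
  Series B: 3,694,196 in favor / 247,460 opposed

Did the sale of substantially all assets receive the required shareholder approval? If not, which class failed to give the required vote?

Approved — every class gave the required vote.

Series A: 2/3 of 2819264 = 1879509.33, rounded up to 1879510; 1,879,510 required, 1,880,094 in favor — approved.
Series B: 4/5 of 4615893 = 3692714.40, rounded up to 3692715; 3,692,715 required, 3,694,196 in favor — approved.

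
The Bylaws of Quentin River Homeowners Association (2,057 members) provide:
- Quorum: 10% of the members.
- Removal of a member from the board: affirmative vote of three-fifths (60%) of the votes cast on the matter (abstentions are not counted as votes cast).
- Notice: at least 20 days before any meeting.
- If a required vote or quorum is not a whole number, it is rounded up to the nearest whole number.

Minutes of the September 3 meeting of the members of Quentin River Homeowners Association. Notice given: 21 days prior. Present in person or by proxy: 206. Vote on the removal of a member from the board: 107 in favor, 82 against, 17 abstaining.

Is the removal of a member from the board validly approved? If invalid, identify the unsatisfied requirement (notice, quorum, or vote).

Invalid — vote requirement not satisfied.

Notice: 21 days given; 20 required. Satisfied.
Quorum: 10% of 2,057 = 205.70, rounded up to 206; 206 present. Satisfied.
Vote: requires three-fifths of the votes cast (206 − 17 abstaining = 189); 3/5 of 189 = 113.40, rounded up to 114, so 114 needed; 107 in favor. Not satisfied.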